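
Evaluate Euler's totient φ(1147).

1080

1147 = 31 × 37.
φ(1147) = 1147 · (1 − 1/31) · (1 − 1/37)
       = 1147 · 1080/1147 = 1080.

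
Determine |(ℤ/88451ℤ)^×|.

73920

Prime factorization: 88451 = 11^2 · 17 · 43.
φ(11^2) = 11^1·(11−1) = 11·10 = 110.
φ(17) = 17 − 1 = 16.
φ(43) = 43 − 1 = 42.
Multiply: 110 · 16 · 42 = 73920.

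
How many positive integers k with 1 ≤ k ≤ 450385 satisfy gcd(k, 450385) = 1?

450385 = 5 · 13^3 · 41.
φ(450385) = 450385 · (1 − 1/5) · (1 − 1/13) · (1 − 1/41)
       = 450385 · 1920/2665 = 324480.

324480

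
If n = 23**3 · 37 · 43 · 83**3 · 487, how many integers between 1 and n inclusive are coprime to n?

φ(5390349513840493) = 5390349513840493 · (1 − 1/23) · (1 − 1/37) · (1 − 1/43) · (1 − 1/83) · (1 − 1/487)
       = 5390349513840493 · 1325636928/1479125653 = 4830993469608768.

4830993469608768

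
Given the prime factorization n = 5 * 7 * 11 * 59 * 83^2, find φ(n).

φ(5) = 5 − 1 = 4.
φ(7) = 7 − 1 = 6.
φ(11) = 11 − 1 = 10.
φ(59) = 59 − 1 = 58.
φ(83^2) = 83^2 − 83^1 = 6889 − 83 = 6806.
Since φ is multiplicative, φ(156483635) = 4 · 6 · 10 · 58 · 6806 = 94739520.

94739520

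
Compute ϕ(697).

697 = 17 * 41.
φ(17) = 17 − 1 = 16.
φ(41) = 41 − 1 = 40.
Since φ is multiplicative, φ(697) = 16 · 40 = 640.

640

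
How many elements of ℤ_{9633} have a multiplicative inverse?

5616

Prime factorization: 9633 = 3 * 13^2 * 19.
φ(9633) = 9633 · (1 − 1/3) · (1 − 1/13) · (1 − 1/19)
       = 9633 · 432/741 = 5616.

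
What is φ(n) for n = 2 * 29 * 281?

φ(16298) = 16298 · (1 − 1/2) · (1 − 1/29) · (1 − 1/281)
       = 16298 · 7840/16298 = 7840.

7840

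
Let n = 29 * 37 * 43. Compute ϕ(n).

φ(46139) = 46139 · (1 − 1/29) · (1 − 1/37) · (1 − 1/43)
       = 46139 · 42336/46139 = 42336.

42336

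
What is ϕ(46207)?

36960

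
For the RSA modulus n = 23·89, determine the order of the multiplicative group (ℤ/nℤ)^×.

φ(2047) = 2047 · (1 − 1/23) · (1 − 1/89)
       = 2047 · 1936/2047 = 1936.

1936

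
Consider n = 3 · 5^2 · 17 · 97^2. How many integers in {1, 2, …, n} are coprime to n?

φ(11996475) = 11996475 · (1 − 1/3) · (1 − 1/5) · (1 − 1/17) · (1 − 1/97)
       = 11996475 · 12288/24735 = 5959680.

5959680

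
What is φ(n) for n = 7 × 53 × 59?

φ(21889) = 21889 · (1 − 1/7) · (1 − 1/53) · (1 − 1/59)
       = 21889 · 18096/21889 = 18096.

18096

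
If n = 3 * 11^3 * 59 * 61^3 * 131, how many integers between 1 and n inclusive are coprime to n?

4073780568000

φ(3) = 3 − 1 = 2.
φ(11^3) = 11^3 − 11^2 = 1331 − 121 = 1210.
φ(59) = 59 − 1 = 58.
φ(61^3) = 61^2·(61−1) = 3721·60 = 223260.
φ(131) = 131 − 1 = 130.
Multiply: 2 · 1210 · 58 · 223260 · 130 = 4073780568000.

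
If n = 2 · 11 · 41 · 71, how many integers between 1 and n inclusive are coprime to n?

28000

φ(2) = 2 − 1 = 1.
φ(11) = 11 − 1 = 10.
φ(41) = 41 − 1 = 40.
φ(71) = 71 − 1 = 70.
Multiply: 1 · 10 · 40 · 70 = 28000.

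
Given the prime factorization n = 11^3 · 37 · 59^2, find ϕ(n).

149062320

φ(171428807) = 171428807 · (1 − 1/11) · (1 − 1/37) · (1 − 1/59)
       = 171428807 · 20880/24013 = 149062320.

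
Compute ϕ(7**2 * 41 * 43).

φ(86387) = 86387 · (1 − 1/7) · (1 − 1/41) · (1 − 1/43)
       = 86387 · 10080/12341 = 70560.

70560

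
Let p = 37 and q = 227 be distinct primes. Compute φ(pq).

8136

φ(8399) = 8399 · (1 − 1/37) · (1 − 1/227)
       = 8399 · 8136/8399 = 8136.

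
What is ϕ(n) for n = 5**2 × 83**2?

φ(5^2) = 5^1·(5−1) = 5·4 = 20.
φ(83^2) = 83^2 − 83^1 = 6889 − 83 = 6806.
φ(172225) = 20 × 6806 = 136120.

136120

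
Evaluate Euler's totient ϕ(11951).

Prime factorization: 11951 = 17 · 19 · 37.
φ(11951) = 11951 · (1 − 1/17) · (1 − 1/19) · (1 − 1/37)
       = 11951 · 10368/11951 = 10368.

10368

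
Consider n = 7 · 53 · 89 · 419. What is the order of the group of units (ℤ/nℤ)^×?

φ(7) = 7 − 1 = 6.
φ(53) = 53 − 1 = 52.
φ(89) = 89 − 1 = 88.
φ(419) = 419 − 1 = 418.
Multiply: 6 · 52 · 88 · 418 = 11476608.

11476608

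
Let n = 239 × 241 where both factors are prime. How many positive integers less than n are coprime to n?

57120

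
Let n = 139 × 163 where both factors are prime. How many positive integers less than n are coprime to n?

φ(22657) = 22657 · (1 − 1/139) · (1 − 1/163)
       = 22657 · 22356/22657 = 22356.

22356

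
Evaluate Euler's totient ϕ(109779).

Prime factorization: 109779 = 3 * 23 * 37 * 43.
φ(109779) = 109779 · (1 − 1/3) · (1 − 1/23) · (1 − 1/37) · (1 − 1/43)
       = 109779 · 66528/109779 = 66528.

66528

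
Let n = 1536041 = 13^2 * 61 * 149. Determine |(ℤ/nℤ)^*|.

φ(1536041) = 1536041 · (1 − 1/13) · (1 − 1/61) · (1 − 1/149)
       = 1536041 · 106560/118157 = 1385280.

1385280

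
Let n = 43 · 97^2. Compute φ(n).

φ(404587) = 404587 · (1 − 1/43) · (1 − 1/97)
       = 404587 · 4032/4171 = 391104.

391104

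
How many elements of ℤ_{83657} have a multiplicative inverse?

62208

Factor 83657: 83657 = 7 · 17 · 19 · 37.
φ(83657) = 83657 · (1 − 1/7) · (1 − 1/17) · (1 − 1/19) · (1 − 1/37)
       = 83657 · 62208/83657 = 62208.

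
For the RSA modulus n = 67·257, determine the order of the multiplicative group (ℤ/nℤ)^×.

16896

For distinct primes, φ(pq) = (p−1)(q−1) = 66 × 256 = 16896.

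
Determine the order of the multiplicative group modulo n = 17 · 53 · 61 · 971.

48422400

φ(17) = 17 − 1 = 16.
φ(53) = 53 − 1 = 52.
φ(61) = 61 − 1 = 60.
φ(971) = 971 − 1 = 970.
φ(53367131) = 16 × 52 × 60 × 970 = 48422400.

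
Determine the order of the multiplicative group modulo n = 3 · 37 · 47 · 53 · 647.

111256704

φ(178896147) = 178896147 · (1 − 1/3) · (1 − 1/37) · (1 − 1/47) · (1 − 1/53) · (1 − 1/647)
       = 178896147 · 111256704/178896147 = 111256704.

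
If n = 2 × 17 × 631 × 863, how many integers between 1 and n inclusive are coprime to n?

8688960

φ(2) = 2 − 1 = 1.
φ(17) = 17 − 1 = 16.
φ(631) = 631 − 1 = 630.
φ(863) = 863 − 1 = 862.
φ(18514802) = 1 × 16 × 630 × 862 = 8688960.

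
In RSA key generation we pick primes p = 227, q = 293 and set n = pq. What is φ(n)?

φ(pq) = (p−1)(q−1) = 226 · 292 = 65992.

65992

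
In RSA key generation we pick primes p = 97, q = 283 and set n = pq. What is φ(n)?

27072

φ(97) = 97 − 1 = 96.
φ(283) = 283 − 1 = 282.
φ(27451) = 96 × 282 = 27072.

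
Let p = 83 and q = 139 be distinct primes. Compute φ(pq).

φ(11537) = 11537 · (1 − 1/83) · (1 − 1/139)
       = 11537 · 11316/11537 = 11316.

11316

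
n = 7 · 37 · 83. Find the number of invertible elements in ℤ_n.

17712

φ(21497) = 21497 · (1 − 1/7) · (1 − 1/37) · (1 − 1/83)
       = 21497 · 17712/21497 = 17712.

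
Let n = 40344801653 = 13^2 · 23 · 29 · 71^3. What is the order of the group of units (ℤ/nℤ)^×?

33909395520

φ(13^2) = 13^1·(13−1) = 13·12 = 156.
φ(23) = 23 − 1 = 22.
φ(29) = 29 − 1 = 28.
φ(71^3) = 71^3 − 71^2 = 357911 − 5041 = 352870.
Since φ is multiplicative, φ(40344801653) = 156 · 22 · 28 · 352870 = 33909395520.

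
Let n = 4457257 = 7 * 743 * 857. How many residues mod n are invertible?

3810912

φ(7) = 7 − 1 = 6.
φ(743) = 743 − 1 = 742.
φ(857) = 857 − 1 = 856.
Since φ is multiplicative, φ(4457257) = 6 · 742 · 856 = 3810912.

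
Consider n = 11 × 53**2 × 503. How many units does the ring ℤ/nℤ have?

φ(15542197) = 15542197 · (1 − 1/11) · (1 − 1/53) · (1 − 1/503)
       = 15542197 · 261040/293249 = 13835120.

13835120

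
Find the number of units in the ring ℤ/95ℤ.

72

95 = 5 * 19.
φ(5) = 5 − 1 = 4.
φ(19) = 19 − 1 = 18.
Multiply: 4 · 18 = 72.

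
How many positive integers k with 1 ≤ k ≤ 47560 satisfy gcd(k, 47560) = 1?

17920

First factor: 47560 = 2**3 * 5 * 29 * 41.
φ(47560) = 47560 · (1 − 1/2) · (1 − 1/5) · (1 − 1/29) · (1 − 1/41)
       = 47560 · 4480/11890 = 17920.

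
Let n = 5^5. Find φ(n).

2500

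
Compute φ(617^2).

380072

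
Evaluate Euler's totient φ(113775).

57600

Factor 113775: 113775 = 3 * 5^2 * 37 * 41.
φ(3) = 3 − 1 = 2.
φ(5^2) = 5^2 − 5^1 = 25 − 5 = 20.
φ(37) = 37 − 1 = 36.
φ(41) = 41 − 1 = 40.
Since φ is multiplicative, φ(113775) = 2 · 20 · 36 · 40 = 57600.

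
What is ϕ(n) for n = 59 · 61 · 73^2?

φ(59) = 59 − 1 = 58.
φ(61) = 61 − 1 = 60.
φ(73^2) = 73^2 − 73^1 = 5329 − 73 = 5256.
φ(19179071) = 58 × 60 × 5256 = 18290880.

18290880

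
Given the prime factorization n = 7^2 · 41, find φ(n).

1680

φ(2009) = 2009 · (1 − 1/7) · (1 − 1/41)
       = 2009 · 240/287 = 1680.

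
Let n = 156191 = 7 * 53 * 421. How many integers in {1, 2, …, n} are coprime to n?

131040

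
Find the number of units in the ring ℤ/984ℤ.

320

First factor: 984 = 2**3 * 3 * 41.
φ(984) = 984 · (1 − 1/2) · (1 − 1/3) · (1 − 1/41)
       = 984 · 80/246 = 320.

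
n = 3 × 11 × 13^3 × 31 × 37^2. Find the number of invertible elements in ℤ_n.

φ(3) = 3 − 1 = 2.
φ(11) = 11 − 1 = 10.
φ(13^3) = 13^2·(13−1) = 169·12 = 2028.
φ(31) = 31 − 1 = 30.
φ(37^2) = 37^2 − 37^1 = 1369 − 37 = 1332.
Multiply: 2 · 10 · 2028 · 30 · 1332 = 1620777600.

1620777600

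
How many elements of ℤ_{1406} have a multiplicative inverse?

Factor 1406: 1406 = 2 × 19 × 37.
φ(2) = 2 − 1 = 1.
φ(19) = 19 − 1 = 18.
φ(37) = 37 − 1 = 36.
Since φ is multiplicative, φ(1406) = 1 · 18 · 36 = 648.

648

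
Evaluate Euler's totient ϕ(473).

420

Prime factorization: 473 = 11 · 43.
φ(473) = 473 · (1 − 1/11) · (1 − 1/43)
       = 473 · 420/473 = 420.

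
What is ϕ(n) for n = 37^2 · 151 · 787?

157042800

φ(162687853) = 162687853 · (1 − 1/37) · (1 − 1/151) · (1 − 1/787)
       = 162687853 · 4244400/4396969 = 157042800.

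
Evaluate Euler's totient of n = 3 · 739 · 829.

φ(1837893) = 1837893 · (1 − 1/3) · (1 − 1/739) · (1 − 1/829)
       = 1837893 · 1222128/1837893 = 1222128.

1222128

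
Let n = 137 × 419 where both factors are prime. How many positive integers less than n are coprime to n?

φ(pq) = (p−1)(q−1) = 136 · 418 = 56848.

56848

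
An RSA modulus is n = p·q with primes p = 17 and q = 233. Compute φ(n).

3712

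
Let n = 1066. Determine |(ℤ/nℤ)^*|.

480

Factor 1066: 1066 = 2 * 13 * 41.
φ(1066) = 1066 · (1 − 1/2) · (1 − 1/13) · (1 − 1/41)
       = 1066 · 480/1066 = 480.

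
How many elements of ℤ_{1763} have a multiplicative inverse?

1680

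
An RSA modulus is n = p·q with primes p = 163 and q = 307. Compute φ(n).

φ(n) = (p − 1)(q − 1) = (163−1)(307−1) = 162·306 = 49572.

49572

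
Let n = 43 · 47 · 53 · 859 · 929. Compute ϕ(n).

79991847936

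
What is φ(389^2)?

φ(151321) = 151321 · (1 − 1/389)
       = 151321 · 388/389 = 150932.

150932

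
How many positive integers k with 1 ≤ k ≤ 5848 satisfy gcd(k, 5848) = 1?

2688

First factor: 5848 = 2**3 × 17 × 43.
φ(2^3) = 2^3 − 2^2 = 8 − 4 = 4.
φ(17) = 17 − 1 = 16.
φ(43) = 43 − 1 = 42.
φ(5848) = 4 × 16 × 42 = 2688.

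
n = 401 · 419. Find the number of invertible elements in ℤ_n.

167200

φ(168019) = 168019 · (1 − 1/401) · (1 − 1/419)
       = 168019 · 167200/168019 = 167200.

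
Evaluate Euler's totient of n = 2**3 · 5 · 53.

φ(2^3) = 2^3 − 2^2 = 8 − 4 = 4.
φ(5) = 5 − 1 = 4.
φ(53) = 53 − 1 = 52.
Since φ is multiplicative, φ(2120) = 4 · 4 · 52 = 832.

832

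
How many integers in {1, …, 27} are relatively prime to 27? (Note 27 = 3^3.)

φ(3^3) = 3^3 − 3^2 = 27 − 9 = 18.

18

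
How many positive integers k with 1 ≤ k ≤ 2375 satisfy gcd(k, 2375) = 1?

Factor 2375: 2375 = 5^3 · 19.
φ(5^3) = 5^2·(5−1) = 25·4 = 100.
φ(19) = 19 − 1 = 18.
Since φ is multiplicative, φ(2375) = 100 · 18 = 1800.

1800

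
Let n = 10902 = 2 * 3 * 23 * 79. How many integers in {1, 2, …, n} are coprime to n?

φ(2) = 2 − 1 = 1.
φ(3) = 3 − 1 = 2.
φ(23) = 23 − 1 = 22.
φ(79) = 79 − 1 = 78.
φ(10902) = 1 × 2 × 22 × 78 = 3432.

3432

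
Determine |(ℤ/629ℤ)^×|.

Prime factorization: 629 = 17 · 37.
φ(17) = 17 − 1 = 16.
φ(37) = 37 − 1 = 36.
Multiply: 16 · 36 = 576.

576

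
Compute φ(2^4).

φ(2^4) = 2^4 − 2^3 = 16 − 8 = 8.

8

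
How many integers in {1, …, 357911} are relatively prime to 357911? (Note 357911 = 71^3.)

352870

φ(357911) = 357911 · (1 − 1/71)
       = 357911 · 70/71 = 352870.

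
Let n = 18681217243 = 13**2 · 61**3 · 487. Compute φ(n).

φ(13^2) = 13^1·(13−1) = 13·12 = 156.
φ(61^3) = 61^2·(61−1) = 3721·60 = 223260.
φ(487) = 487 − 1 = 486.
φ(18681217243) = 156 × 223260 × 486 = 16926680160.

16926680160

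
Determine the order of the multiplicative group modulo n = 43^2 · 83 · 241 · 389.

φ(43^2) = 43^1·(43−1) = 43·42 = 1806.
φ(83) = 83 − 1 = 82.
φ(241) = 241 − 1 = 240.
φ(389) = 389 − 1 = 388.
φ(14387377783) = 1806 × 82 × 240 × 388 = 13790327040.

13790327040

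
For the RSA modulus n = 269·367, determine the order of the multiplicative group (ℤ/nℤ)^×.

φ(pq) = (p−1)(q−1) = 268 · 366 = 98088.

98088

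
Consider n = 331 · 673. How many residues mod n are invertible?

φ(331) = 331 − 1 = 330.
φ(673) = 673 − 1 = 672.
φ(222763) = 330 × 672 = 221760.

221760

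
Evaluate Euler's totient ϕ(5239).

4680

5239 = 13^2 × 31.
φ(13^2) = 13^1·(13−1) = 13·12 = 156.
φ(31) = 31 − 1 = 30.
Since φ is multiplicative, φ(5239) = 156 · 30 = 4680.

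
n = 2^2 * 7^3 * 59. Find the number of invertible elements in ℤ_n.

34104

φ(80948) = 80948 · (1 − 1/2) · (1 − 1/7) · (1 − 1/59)
       = 80948 · 348/826 = 34104.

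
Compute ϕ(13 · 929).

φ(12077) = 12077 · (1 − 1/13) · (1 − 1/929)
       = 12077 · 11136/12077 = 11136.

11136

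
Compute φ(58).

28

Factor 58: 58 = 2 · 29.
φ(2) = 2 − 1 = 1.
φ(29) = 29 − 1 = 28.
Multiply: 1 · 28 = 28.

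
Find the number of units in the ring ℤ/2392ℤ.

1056

First factor: 2392 = 2**3 × 13 × 23.
φ(2392) = 2392 · (1 − 1/2) · (1 − 1/13) · (1 − 1/23)
       = 2392 · 264/598 = 1056.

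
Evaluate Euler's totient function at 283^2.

79806

φ(80089) = 80089 · (1 − 1/283)
       = 80089 · 282/283 = 79806.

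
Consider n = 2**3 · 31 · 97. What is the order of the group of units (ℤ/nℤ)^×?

11520

φ(2^3) = 2^3 − 2^2 = 8 − 4 = 4.
φ(31) = 31 − 1 = 30.
φ(97) = 97 − 1 = 96.
φ(24056) = 4 × 30 × 96 = 11520.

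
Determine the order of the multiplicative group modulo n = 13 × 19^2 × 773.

3168288

φ(3627689) = 3627689 · (1 − 1/13) · (1 − 1/19) · (1 − 1/773)
       = 3627689 · 166752/190931 = 3168288.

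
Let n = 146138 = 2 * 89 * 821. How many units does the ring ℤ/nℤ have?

72160

φ(146138) = 146138 · (1 − 1/2) · (1 − 1/89) · (1 − 1/821)
       = 146138 · 72160/146138 = 72160.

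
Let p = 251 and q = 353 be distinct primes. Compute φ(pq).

88000

φ(251) = 251 − 1 = 250.
φ(353) = 353 − 1 = 352.
Multiply: 250 · 352 = 88000.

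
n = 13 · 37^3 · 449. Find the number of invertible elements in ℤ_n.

264950784

φ(13) = 13 − 1 = 12.
φ(37^3) = 37^3 − 37^2 = 50653 − 1369 = 49284.
φ(449) = 449 − 1 = 448.
φ(295661561) = 12 × 49284 × 448 = 264950784.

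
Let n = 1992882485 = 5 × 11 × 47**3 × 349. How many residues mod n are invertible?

φ(5) = 5 − 1 = 4.
φ(11) = 11 − 1 = 10.
φ(47^3) = 47^3 − 47^2 = 103823 − 2209 = 101614.
φ(349) = 349 − 1 = 348.
Multiply: 4 · 10 · 101614 · 348 = 1414466880.

1414466880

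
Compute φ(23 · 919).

φ(21137) = 21137 · (1 − 1/23) · (1 − 1/919)
       = 21137 · 20196/21137 = 20196.

20196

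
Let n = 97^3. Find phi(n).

903264

φ(912673) = 912673 · (1 − 1/97)
       = 912673 · 96/97 = 903264.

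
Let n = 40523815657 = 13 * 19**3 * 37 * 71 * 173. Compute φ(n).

φ(13) = 13 − 1 = 12.
φ(19^3) = 19^3 − 19^2 = 6859 − 361 = 6498.
φ(37) = 37 − 1 = 36.
φ(71) = 71 − 1 = 70.
φ(173) = 173 − 1 = 172.
Multiply: 12 · 6498 · 36 · 70 · 172 = 33797917440.

33797917440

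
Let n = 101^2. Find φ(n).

φ(101^2) = 101^2 − 101^1 = 10201 − 101 = 10100.

10100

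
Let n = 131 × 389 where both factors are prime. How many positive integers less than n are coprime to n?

50440

For distinct primes, φ(pq) = (p−1)(q−1) = 130 × 388 = 50440.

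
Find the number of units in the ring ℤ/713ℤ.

660

First factor: 713 = 23 × 31.
φ(713) = 713 · (1 − 1/23) · (1 − 1/31)
       = 713 · 660/713 = 660.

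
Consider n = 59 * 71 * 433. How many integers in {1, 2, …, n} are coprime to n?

1753920

φ(1813837) = 1813837 · (1 − 1/59) · (1 − 1/71) · (1 − 1/433)
       = 1813837 · 1753920/1813837 = 1753920.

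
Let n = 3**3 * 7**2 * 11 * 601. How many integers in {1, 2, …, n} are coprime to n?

φ(3^3) = 3^2·(3−1) = 9·2 = 18.
φ(7^2) = 7^1·(7−1) = 7·6 = 42.
φ(11) = 11 − 1 = 10.
φ(601) = 601 − 1 = 600.
φ(8746353) = 18 × 42 × 10 × 600 = 4536000.

4536000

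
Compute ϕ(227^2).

51302

φ(51529) = 51529 · (1 − 1/227)
       = 51529 · 226/227 = 51302.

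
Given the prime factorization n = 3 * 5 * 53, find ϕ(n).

416

φ(3) = 3 − 1 = 2.
φ(5) = 5 − 1 = 4.
φ(53) = 53 − 1 = 52.
Multiply: 2 · 4 · 52 = 416.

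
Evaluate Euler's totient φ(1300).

First factor: 1300 = 2^2 · 5^2 · 13.
φ(1300) = 1300 · (1 − 1/2) · (1 − 1/5) · (1 − 1/13)
       = 1300 · 48/130 = 480.

480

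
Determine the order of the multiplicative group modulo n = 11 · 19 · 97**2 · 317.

φ(11) = 11 − 1 = 10.
φ(19) = 19 − 1 = 18.
φ(97^2) = 97^2 − 97^1 = 9409 − 97 = 9312.
φ(317) = 317 − 1 = 316.
Since φ is multiplicative, φ(623374477) = 10 · 18 · 9312 · 316 = 529666560.

529666560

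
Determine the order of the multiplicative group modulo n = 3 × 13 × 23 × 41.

φ(36777) = 36777 · (1 − 1/3) · (1 − 1/13) · (1 − 1/23) · (1 − 1/41)
       = 36777 · 21120/36777 = 21120.

21120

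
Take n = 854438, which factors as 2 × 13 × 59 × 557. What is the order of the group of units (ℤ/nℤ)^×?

φ(854438) = 854438 · (1 − 1/2) · (1 − 1/13) · (1 − 1/59) · (1 − 1/557)
       = 854438 · 386976/854438 = 386976.

386976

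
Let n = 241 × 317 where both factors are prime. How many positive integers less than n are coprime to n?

75840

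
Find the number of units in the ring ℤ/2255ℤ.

1600

Factor 2255: 2255 = 5 × 11 × 41.
φ(2255) = 2255 · (1 − 1/5) · (1 − 1/11) · (1 − 1/41)
       = 2255 · 1600/2255 = 1600.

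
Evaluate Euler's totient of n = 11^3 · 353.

425920

φ(11^3) = 11^2·(11−1) = 121·10 = 1210.
φ(353) = 353 − 1 = 352.
Since φ is multiplicative, φ(469843) = 1210 · 352 = 425920.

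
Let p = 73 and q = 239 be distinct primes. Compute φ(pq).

17136

φ(73) = 73 − 1 = 72.
φ(239) = 239 − 1 = 238.
φ(17447) = 72 × 238 = 17136.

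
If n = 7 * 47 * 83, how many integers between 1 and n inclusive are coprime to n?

φ(27307) = 27307 · (1 − 1/7) · (1 − 1/47) · (1 − 1/83)
       = 27307 · 22632/27307 = 22632.

22632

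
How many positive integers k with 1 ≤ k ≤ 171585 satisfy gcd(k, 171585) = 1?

Prime factorization: 171585 = 3^3 × 5 × 31 × 41.
φ(171585) = 171585 · (1 − 1/3) · (1 − 1/5) · (1 − 1/31) · (1 − 1/41)
       = 171585 · 9600/19065 = 86400.

86400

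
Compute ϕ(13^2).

156

φ(169) = 169 · (1 − 1/13)
       = 169 · 12/13 = 156.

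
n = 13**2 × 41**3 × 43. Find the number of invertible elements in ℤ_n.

φ(13^2) = 13^2 − 13^1 = 169 − 13 = 156.
φ(41^3) = 41^3 − 41^2 = 68921 − 1681 = 67240.
φ(43) = 43 − 1 = 42.
φ(500848907) = 156 × 67240 × 42 = 440556480.

440556480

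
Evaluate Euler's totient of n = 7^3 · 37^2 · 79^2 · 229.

φ(7^3) = 7^3 − 7^2 = 343 − 49 = 294.
φ(37^2) = 37^2 − 37^1 = 1369 − 37 = 1332.
φ(79^2) = 79^1·(79−1) = 79·78 = 6162.
φ(229) = 229 − 1 = 228.
Multiply: 294 · 1332 · 6162 · 228 = 550184177088.

550184177088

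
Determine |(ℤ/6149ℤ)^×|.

5040

6149 = 11 · 13 · 43.
φ(11) = 11 − 1 = 10.
φ(13) = 13 − 1 = 12.
φ(43) = 43 − 1 = 42.
Since φ is multiplicative, φ(6149) = 10 · 12 · 42 = 5040.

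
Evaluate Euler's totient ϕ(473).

Factor 473: 473 = 11 · 43.
φ(11) = 11 − 1 = 10.
φ(43) = 43 − 1 = 42.
Since φ is multiplicative, φ(473) = 10 · 42 = 420.

420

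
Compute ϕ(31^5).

27705630

φ(28629151) = 28629151 · (1 − 1/31)
       = 28629151 · 30/31 = 27705630.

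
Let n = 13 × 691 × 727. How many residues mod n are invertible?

6011280

φ(13) = 13 − 1 = 12.
φ(691) = 691 − 1 = 690.
φ(727) = 727 − 1 = 726.
Multiply: 12 · 690 · 726 = 6011280.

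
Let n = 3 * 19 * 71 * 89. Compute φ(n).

φ(3) = 3 − 1 = 2.
φ(19) = 19 − 1 = 18.
φ(71) = 71 − 1 = 70.
φ(89) = 89 − 1 = 88.
Since φ is multiplicative, φ(360183) = 2 · 18 · 70 · 88 = 221760.

221760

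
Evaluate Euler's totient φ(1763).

1680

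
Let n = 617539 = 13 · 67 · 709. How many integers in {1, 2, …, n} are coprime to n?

560736

φ(617539) = 617539 · (1 − 1/13) · (1 − 1/67) · (1 − 1/709)
       = 617539 · 560736/617539 = 560736.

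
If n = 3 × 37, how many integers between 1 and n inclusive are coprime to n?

72

φ(3) = 3 − 1 = 2.
φ(37) = 37 − 1 = 36.
Since φ is multiplicative, φ(111) = 2 · 36 = 72.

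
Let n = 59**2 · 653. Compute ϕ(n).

2231144

φ(2273093) = 2273093 · (1 − 1/59) · (1 − 1/653)
       = 2273093 · 37816/38527 = 2231144.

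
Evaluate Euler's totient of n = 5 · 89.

352

φ(5) = 5 − 1 = 4.
φ(89) = 89 − 1 = 88.
φ(445) = 4 × 88 = 352.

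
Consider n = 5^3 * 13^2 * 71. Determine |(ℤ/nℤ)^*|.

1092000

φ(5^3) = 5^2·(5−1) = 25·4 = 100.
φ(13^2) = 13^2 − 13^1 = 169 − 13 = 156.
φ(71) = 71 − 1 = 70.
φ(1499875) = 100 × 156 × 70 = 1092000.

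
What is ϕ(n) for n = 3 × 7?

φ(3) = 3 − 1 = 2.
φ(7) = 7 − 1 = 6.
Multiply: 2 · 6 = 12.

12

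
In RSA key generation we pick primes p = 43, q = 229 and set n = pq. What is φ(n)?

9576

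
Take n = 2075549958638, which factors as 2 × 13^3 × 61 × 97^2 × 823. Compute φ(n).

φ(2075549958638) = 2075549958638 · (1 − 1/2) · (1 − 1/13) · (1 − 1/61) · (1 − 1/97) · (1 − 1/823)
       = 2075549958638 · 56816640/126611966 = 931395179520.

931395179520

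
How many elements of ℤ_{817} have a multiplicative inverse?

756

First factor: 817 = 19 × 43.
φ(19) = 19 − 1 = 18.
φ(43) = 43 − 1 = 42.
Since φ is multiplicative, φ(817) = 18 · 42 = 756.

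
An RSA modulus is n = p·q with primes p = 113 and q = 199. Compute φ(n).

22176

φ(n) = (p − 1)(q − 1) = (113−1)(199−1) = 112·198 = 22176.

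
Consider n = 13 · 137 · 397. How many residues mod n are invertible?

646272

φ(13) = 13 − 1 = 12.
φ(137) = 137 − 1 = 136.
φ(397) = 397 − 1 = 396.
φ(707057) = 12 × 136 × 396 = 646272.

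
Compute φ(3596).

3596 = 2^2 * 29 * 31.
φ(2^2) = 2^2 − 2^1 = 4 − 2 = 2.
φ(29) = 29 − 1 = 28.
φ(31) = 31 − 1 = 30.
φ(3596) = 2 × 28 × 30 = 1680.

1680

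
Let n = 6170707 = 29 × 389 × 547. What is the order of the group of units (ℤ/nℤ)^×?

5931744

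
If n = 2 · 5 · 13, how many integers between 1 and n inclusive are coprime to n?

48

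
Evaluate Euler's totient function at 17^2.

φ(289) = 289 · (1 − 1/17)
       = 289 · 16/17 = 272.

272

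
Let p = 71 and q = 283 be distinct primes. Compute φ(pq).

For distinct primes, φ(pq) = (p−1)(q−1) = 70 × 282 = 19740.

19740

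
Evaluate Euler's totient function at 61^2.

3660

φ(3721) = 3721 · (1 − 1/61)
       = 3721 · 60/61 = 3660.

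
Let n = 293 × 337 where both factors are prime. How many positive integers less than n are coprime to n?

98112

φ(98741) = 98741 · (1 − 1/293) · (1 − 1/337)
       = 98741 · 98112/98741 = 98112.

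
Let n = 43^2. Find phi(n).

1806

φ(1849) = 1849 · (1 − 1/43)
       = 1849 · 42/43 = 1806.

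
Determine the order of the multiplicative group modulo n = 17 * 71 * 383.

φ(462281) = 462281 · (1 − 1/17) · (1 − 1/71) · (1 − 1/383)
       = 462281 · 427840/462281 = 427840.

427840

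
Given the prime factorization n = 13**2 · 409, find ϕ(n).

63648

φ(13^2) = 13^2 − 13^1 = 169 − 13 = 156.
φ(409) = 409 − 1 = 408.
Multiply: 156 · 408 = 63648.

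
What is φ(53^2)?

2756

φ(2809) = 2809 · (1 − 1/53)
       = 2809 · 52/53 = 2756.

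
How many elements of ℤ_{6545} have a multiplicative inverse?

3840

Factor 6545: 6545 = 5 · 7 · 11 · 17.
φ(6545) = 6545 · (1 − 1/5) · (1 − 1/7) · (1 − 1/11) · (1 − 1/17)
       = 6545 · 3840/6545 = 3840.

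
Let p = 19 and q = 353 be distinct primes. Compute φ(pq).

For distinct primes, φ(pq) = (p−1)(q−1) = 18 × 352 = 6336.

6336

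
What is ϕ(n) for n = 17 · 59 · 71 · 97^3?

φ(17) = 17 − 1 = 16.
φ(59) = 59 − 1 = 58.
φ(71) = 71 − 1 = 70.
φ(97^3) = 97^2·(97−1) = 9409·96 = 903264.
Since φ is multiplicative, φ(64994182349) = 16 · 58 · 70 · 903264 = 58676029440.

58676029440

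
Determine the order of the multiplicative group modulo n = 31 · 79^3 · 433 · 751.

4731676560000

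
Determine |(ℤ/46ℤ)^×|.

22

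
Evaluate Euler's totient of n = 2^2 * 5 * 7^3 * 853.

2003904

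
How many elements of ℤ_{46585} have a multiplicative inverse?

First factor: 46585 = 5 · 7 · 11^3.
φ(5) = 5 − 1 = 4.
φ(7) = 7 − 1 = 6.
φ(11^3) = 11^3 − 11^2 = 1331 − 121 = 1210.
Multiply: 4 · 6 · 1210 = 29040.

29040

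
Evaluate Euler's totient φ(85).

85 = 5 * 17.
φ(5) = 5 − 1 = 4.
φ(17) = 17 − 1 = 16.
Multiply: 4 · 16 = 64.

64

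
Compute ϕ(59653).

49280

Factor 59653: 59653 = 11^2 * 17 * 29.
φ(59653) = 59653 · (1 − 1/11) · (1 − 1/17) · (1 − 1/29)
       = 59653 · 4480/5423 = 49280.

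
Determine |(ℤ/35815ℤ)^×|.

Prime factorization: 35815 = 5 * 13 * 19 * 29.
φ(35815) = 35815 · (1 − 1/5) · (1 − 1/13) · (1 − 1/19) · (1 − 1/29)
       = 35815 · 24192/35815 = 24192.

24192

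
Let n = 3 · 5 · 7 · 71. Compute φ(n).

3360

φ(3) = 3 − 1 = 2.
φ(5) = 5 − 1 = 4.
φ(7) = 7 − 1 = 6.
φ(71) = 71 − 1 = 70.
φ(7455) = 2 × 4 × 6 × 70 = 3360.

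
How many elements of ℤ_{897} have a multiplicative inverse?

897 = 3 · 13 · 23.
φ(897) = 897 · (1 − 1/3) · (1 − 1/13) · (1 − 1/23)
       = 897 · 528/897 = 528.

528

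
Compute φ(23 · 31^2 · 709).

φ(23) = 23 − 1 = 22.
φ(31^2) = 31^1·(31−1) = 31·30 = 930.
φ(709) = 709 − 1 = 708.
Since φ is multiplicative, φ(15671027) = 22 · 930 · 708 = 14485680.

14485680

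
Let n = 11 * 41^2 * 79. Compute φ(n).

φ(11) = 11 − 1 = 10.
φ(41^2) = 41^2 − 41^1 = 1681 − 41 = 1640.
φ(79) = 79 − 1 = 78.
φ(1460789) = 10 × 1640 × 78 = 1279200.

1279200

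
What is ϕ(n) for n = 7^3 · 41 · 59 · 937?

638426880

φ(777444829) = 777444829 · (1 − 1/7) · (1 − 1/41) · (1 − 1/59) · (1 − 1/937)
       = 777444829 · 13029120/15866221 = 638426880.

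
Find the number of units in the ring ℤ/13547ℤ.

First factor: 13547 = 19 × 23 × 31.
φ(13547) = 13547 · (1 − 1/19) · (1 − 1/23) · (1 − 1/31)
       = 13547 · 11880/13547 = 11880.

11880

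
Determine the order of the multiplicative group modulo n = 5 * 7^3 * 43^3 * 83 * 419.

φ(5) = 5 − 1 = 4.
φ(7^3) = 7^2·(7−1) = 49·6 = 294.
φ(43^3) = 43^3 − 43^2 = 79507 − 1849 = 77658.
φ(83) = 83 − 1 = 82.
φ(419) = 419 − 1 = 418.
φ(4742000620385) = 4 × 294 × 77658 × 82 × 418 = 3130283395008.

3130283395008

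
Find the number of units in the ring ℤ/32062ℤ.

14080

32062 = 2 * 17 * 23 * 41.
φ(2) = 2 − 1 = 1.
φ(17) = 17 − 1 = 16.
φ(23) = 23 − 1 = 22.
φ(41) = 41 − 1 = 40.
Multiply: 1 · 16 · 22 · 40 = 14080.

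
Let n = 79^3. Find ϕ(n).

φ(79^3) = 79^3 − 79^2 = 493039 − 6241 = 486798.

486798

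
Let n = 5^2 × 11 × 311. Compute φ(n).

62000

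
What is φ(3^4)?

54

φ(3^4) = 3^3·(3−1) = 27·2 = 54.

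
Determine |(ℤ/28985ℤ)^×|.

First factor: 28985 = 5 × 11 × 17 × 31.
φ(28985) = 28985 · (1 − 1/5) · (1 − 1/11) · (1 − 1/17) · (1 − 1/31)
       = 28985 · 19200/28985 = 19200.

19200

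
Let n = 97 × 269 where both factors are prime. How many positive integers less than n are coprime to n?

φ(pq) = (p−1)(q−1) = 96 · 268 = 25728.

25728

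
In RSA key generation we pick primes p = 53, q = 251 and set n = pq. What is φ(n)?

φ(pq) = (p−1)(q−1) = 52 · 250 = 13000.

13000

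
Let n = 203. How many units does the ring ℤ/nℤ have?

168

203 = 7 · 29.
φ(7) = 7 − 1 = 6.
φ(29) = 29 − 1 = 28.
Multiply: 6 · 28 = 168.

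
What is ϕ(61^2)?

3660

φ(3721) = 3721 · (1 − 1/61)
       = 3721 · 60/61 = 3660.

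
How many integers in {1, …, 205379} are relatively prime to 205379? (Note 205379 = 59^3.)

φ(59^3) = 59^2·(59−1) = 3481·58 = 201898.

201898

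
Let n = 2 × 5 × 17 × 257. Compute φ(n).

16384

φ(43690) = 43690 · (1 − 1/2) · (1 − 1/5) · (1 − 1/17) · (1 − 1/257)
       = 43690 · 16384/43690 = 16384.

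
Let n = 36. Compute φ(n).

First factor: 36 = 2**2 * 3**2.
φ(2^2) = 2^2 − 2^1 = 4 − 2 = 2.
φ(3^2) = 3^2 − 3^1 = 9 − 3 = 6.
Multiply: 2 · 6 = 12.

12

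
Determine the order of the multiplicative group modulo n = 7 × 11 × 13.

φ(1001) = 1001 · (1 − 1/7) · (1 − 1/11) · (1 − 1/13)
       = 1001 · 720/1001 = 720.

720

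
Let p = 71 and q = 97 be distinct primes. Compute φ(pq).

φ(n) = (p − 1)(q − 1) = (71−1)(97−1) = 70·96 = 6720.

6720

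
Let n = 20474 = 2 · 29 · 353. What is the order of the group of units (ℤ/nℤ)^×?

9856

φ(20474) = 20474 · (1 − 1/2) · (1 − 1/29) · (1 − 1/353)
       = 20474 · 9856/20474 = 9856.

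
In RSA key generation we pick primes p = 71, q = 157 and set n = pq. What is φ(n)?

10920

For distinct primes, φ(pq) = (p−1)(q−1) = 70 × 156 = 10920.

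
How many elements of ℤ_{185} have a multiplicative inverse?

144

185 = 5 × 37.
φ(185) = 185 · (1 − 1/5) · (1 − 1/37)
       = 185 · 144/185 = 144.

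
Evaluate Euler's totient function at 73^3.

383688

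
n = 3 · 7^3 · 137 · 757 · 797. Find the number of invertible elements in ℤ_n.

φ(85053099117) = 85053099117 · (1 − 1/3) · (1 − 1/7) · (1 − 1/137) · (1 − 1/757) · (1 − 1/797)
       = 85053099117 · 982098432/1735777533 = 48122823168.

48122823168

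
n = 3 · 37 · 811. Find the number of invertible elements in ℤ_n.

φ(90021) = 90021 · (1 − 1/3) · (1 − 1/37) · (1 − 1/811)
       = 90021 · 58320/90021 = 58320.

58320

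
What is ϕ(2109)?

1296

2109 = 3 * 19 * 37.
φ(3) = 3 − 1 = 2.
φ(19) = 19 − 1 = 18.
φ(37) = 37 − 1 = 36.
φ(2109) = 2 × 18 × 36 = 1296.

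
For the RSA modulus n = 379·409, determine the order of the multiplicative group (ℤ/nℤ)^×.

φ(n) = (p − 1)(q − 1) = (379−1)(409−1) = 378·408 = 154224.

154224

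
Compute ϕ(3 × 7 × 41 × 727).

348480

φ(3) = 3 − 1 = 2.
φ(7) = 7 − 1 = 6.
φ(41) = 41 − 1 = 40.
φ(727) = 727 − 1 = 726.
Multiply: 2 · 6 · 40 · 726 = 348480.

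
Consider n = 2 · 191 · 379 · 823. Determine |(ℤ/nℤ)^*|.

59036040

φ(119152294) = 119152294 · (1 − 1/2) · (1 − 1/191) · (1 − 1/379) · (1 − 1/823)
       = 119152294 · 59036040/119152294 = 59036040.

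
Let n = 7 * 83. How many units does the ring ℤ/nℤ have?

φ(7) = 7 − 1 = 6.
φ(83) = 83 − 1 = 82.
φ(581) = 6 × 82 = 492.

492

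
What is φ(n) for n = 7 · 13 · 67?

4752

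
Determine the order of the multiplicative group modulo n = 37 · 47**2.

77832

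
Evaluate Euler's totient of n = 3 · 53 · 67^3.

30812496

φ(47821317) = 47821317 · (1 − 1/3) · (1 − 1/53) · (1 − 1/67)
       = 47821317 · 6864/10653 = 30812496.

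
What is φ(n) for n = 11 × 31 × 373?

φ(127193) = 127193 · (1 − 1/11) · (1 − 1/31) · (1 − 1/373)
       = 127193 · 111600/127193 = 111600.

111600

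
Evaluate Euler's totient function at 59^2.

3422

φ(59^2) = 59^1·(59−1) = 59·58 = 3422.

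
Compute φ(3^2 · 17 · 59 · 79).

φ(3^2) = 3^1·(3−1) = 3·2 = 6.
φ(17) = 17 − 1 = 16.
φ(59) = 59 − 1 = 58.
φ(79) = 79 − 1 = 78.
Since φ is multiplicative, φ(713133) = 6 · 16 · 58 · 78 = 434304.

434304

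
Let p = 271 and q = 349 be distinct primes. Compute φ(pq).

93960

φ(pq) = (p−1)(q−1) = 270 · 348 = 93960.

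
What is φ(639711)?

381024

First factor: 639711 = 3^3 · 19 · 29 · 43.
φ(639711) = 639711 · (1 − 1/3) · (1 − 1/19) · (1 − 1/29) · (1 − 1/43)
       = 639711 · 42336/71079 = 381024.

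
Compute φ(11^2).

110

φ(11^2) = 11^1·(11−1) = 11·10 = 110.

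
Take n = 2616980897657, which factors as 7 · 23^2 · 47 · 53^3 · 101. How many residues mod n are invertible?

2039927260800

φ(2616980897657) = 2616980897657 · (1 − 1/7) · (1 − 1/23) · (1 − 1/47) · (1 − 1/53) · (1 − 1/101)
       = 2616980897657 · 31574400/40506151 = 2039927260800.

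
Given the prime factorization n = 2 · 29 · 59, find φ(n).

1624

φ(2) = 2 − 1 = 1.
φ(29) = 29 − 1 = 28.
φ(59) = 59 − 1 = 58.
φ(3422) = 1 × 28 × 58 = 1624.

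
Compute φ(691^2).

476790

φ(477481) = 477481 · (1 − 1/691)
       = 477481 · 690/691 = 476790.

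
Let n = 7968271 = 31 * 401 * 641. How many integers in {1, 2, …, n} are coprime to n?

7680000

φ(7968271) = 7968271 · (1 − 1/31) · (1 − 1/401) · (1 − 1/641)
       = 7968271 · 7680000/7968271 = 7680000.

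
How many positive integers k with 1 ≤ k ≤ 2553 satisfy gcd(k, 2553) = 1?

1584

Factor 2553: 2553 = 3 × 23 × 37.
φ(3) = 3 − 1 = 2.
φ(23) = 23 − 1 = 22.
φ(37) = 37 − 1 = 36.
Since φ is multiplicative, φ(2553) = 2 · 22 · 36 = 1584.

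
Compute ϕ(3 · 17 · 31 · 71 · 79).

φ(8867829) = 8867829 · (1 − 1/3) · (1 − 1/17) · (1 − 1/31) · (1 − 1/71) · (1 − 1/79)
       = 8867829 · 5241600/8867829 = 5241600.

5241600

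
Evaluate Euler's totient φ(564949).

Factor 564949: 564949 = 7 · 11**2 · 23 · 29.
φ(564949) = 564949 · (1 − 1/7) · (1 − 1/11) · (1 − 1/23) · (1 − 1/29)
       = 564949 · 36960/51359 = 406560.

406560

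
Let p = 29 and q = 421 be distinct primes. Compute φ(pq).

11760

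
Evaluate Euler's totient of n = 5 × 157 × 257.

159744

φ(201745) = 201745 · (1 − 1/5) · (1 − 1/157) · (1 − 1/257)
       = 201745 · 159744/201745 = 159744.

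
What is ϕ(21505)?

14080

21505 = 5 × 11 × 17 × 23.
φ(21505) = 21505 · (1 − 1/5) · (1 − 1/11) · (1 − 1/17) · (1 − 1/23)
       = 21505 · 14080/21505 = 14080.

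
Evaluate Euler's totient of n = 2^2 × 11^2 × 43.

φ(20812) = 20812 · (1 − 1/2) · (1 − 1/11) · (1 − 1/43)
       = 20812 · 420/946 = 9240.

9240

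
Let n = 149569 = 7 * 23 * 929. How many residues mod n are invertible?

122496

φ(149569) = 149569 · (1 − 1/7) · (1 − 1/23) · (1 − 1/929)
       = 149569 · 122496/149569 = 122496.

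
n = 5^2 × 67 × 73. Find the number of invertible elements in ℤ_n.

95040

φ(5^2) = 5^2 − 5^1 = 25 − 5 = 20.
φ(67) = 67 − 1 = 66.
φ(73) = 73 − 1 = 72.
φ(122275) = 20 × 66 × 72 = 95040.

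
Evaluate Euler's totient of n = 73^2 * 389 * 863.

φ(1788982603) = 1788982603 · (1 − 1/73) · (1 − 1/389) · (1 − 1/863)
       = 1788982603 · 24080832/24506611 = 1757900736.

1757900736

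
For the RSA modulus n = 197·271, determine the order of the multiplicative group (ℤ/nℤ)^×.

φ(53387) = 53387 · (1 − 1/197) · (1 − 1/271)
       = 53387 · 52920/53387 = 52920.

52920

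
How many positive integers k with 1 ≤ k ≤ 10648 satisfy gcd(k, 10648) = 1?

First factor: 10648 = 2^3 · 11^3.
φ(2^3) = 2^2·(2−1) = 4·1 = 4.
φ(11^3) = 11^2·(11−1) = 121·10 = 1210.
φ(10648) = 4 × 1210 = 4840.

4840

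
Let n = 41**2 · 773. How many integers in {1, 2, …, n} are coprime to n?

φ(1299413) = 1299413 · (1 − 1/41) · (1 − 1/773)
       = 1299413 · 30880/31693 = 1266080.

1266080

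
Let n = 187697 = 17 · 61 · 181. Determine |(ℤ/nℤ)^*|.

172800

φ(17) = 17 − 1 = 16.
φ(61) = 61 − 1 = 60.
φ(181) = 181 − 1 = 180.
Multiply: 16 · 60 · 180 = 172800.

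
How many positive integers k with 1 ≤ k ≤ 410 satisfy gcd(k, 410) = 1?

410 = 2 · 5 · 41.
φ(2) = 2 − 1 = 1.
φ(5) = 5 − 1 = 4.
φ(41) = 41 − 1 = 40.
Since φ is multiplicative, φ(410) = 1 · 4 · 40 = 160.

160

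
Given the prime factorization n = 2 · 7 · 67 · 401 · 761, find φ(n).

120384000

φ(2) = 2 − 1 = 1.
φ(7) = 7 − 1 = 6.
φ(67) = 67 − 1 = 66.
φ(401) = 401 − 1 = 400.
φ(761) = 761 − 1 = 760.
Since φ is multiplicative, φ(286241018) = 1 · 6 · 66 · 400 · 760 = 120384000.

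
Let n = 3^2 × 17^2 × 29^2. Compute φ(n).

1325184

φ(3^2) = 3^2 − 3^1 = 9 − 3 = 6.
φ(17^2) = 17^1·(17−1) = 17·16 = 272.
φ(29^2) = 29^2 − 29^1 = 841 − 29 = 812.
φ(2187441) = 6 × 272 × 812 = 1325184.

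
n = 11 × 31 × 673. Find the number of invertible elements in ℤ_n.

201600

φ(11) = 11 − 1 = 10.
φ(31) = 31 − 1 = 30.
φ(673) = 673 − 1 = 672.
Since φ is multiplicative, φ(229493) = 10 · 30 · 672 = 201600.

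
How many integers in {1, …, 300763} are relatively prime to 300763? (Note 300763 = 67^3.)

296274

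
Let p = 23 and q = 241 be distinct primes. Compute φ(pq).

5280

φ(23) = 23 − 1 = 22.
φ(241) = 241 − 1 = 240.
Since φ is multiplicative, φ(5543) = 22 · 240 = 5280.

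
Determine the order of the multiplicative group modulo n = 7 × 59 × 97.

33408

φ(40061) = 40061 · (1 − 1/7) · (1 − 1/59) · (1 − 1/97)
       = 40061 · 33408/40061 = 33408.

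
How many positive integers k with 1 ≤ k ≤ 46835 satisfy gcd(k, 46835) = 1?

Prime factorization: 46835 = 5 × 17 × 19 × 29.
φ(46835) = 46835 · (1 − 1/5) · (1 − 1/17) · (1 − 1/19) · (1 − 1/29)
       = 46835 · 32256/46835 = 32256.

32256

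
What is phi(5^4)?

500

φ(625) = 625 · (1 − 1/5)
       = 625 · 4/5 = 500.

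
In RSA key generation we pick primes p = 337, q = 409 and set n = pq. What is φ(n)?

137088

φ(337) = 337 − 1 = 336.
φ(409) = 409 − 1 = 408.
φ(137833) = 336 × 408 = 137088.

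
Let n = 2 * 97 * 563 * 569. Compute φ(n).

φ(2) = 2 − 1 = 1.
φ(97) = 97 − 1 = 96.
φ(563) = 563 − 1 = 562.
φ(569) = 569 − 1 = 568.
Multiply: 1 · 96 · 562 · 568 = 30644736.

30644736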